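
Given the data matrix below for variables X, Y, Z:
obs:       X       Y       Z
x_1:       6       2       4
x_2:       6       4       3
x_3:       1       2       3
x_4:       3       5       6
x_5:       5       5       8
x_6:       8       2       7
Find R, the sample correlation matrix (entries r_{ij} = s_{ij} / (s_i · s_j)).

Step 1 — column means:
  mean(X) = (6 + 6 + 1 + 3 + 5 + 8) / 6 = 29/6 = 4.8333
  mean(Y) = (2 + 4 + 2 + 5 + 5 + 2) / 6 = 20/6 = 3.3333
  mean(Z) = (4 + 3 + 3 + 6 + 8 + 7) / 6 = 31/6 = 5.1667

Step 2 — sample variances and covariances s[i,j] = (1/(n-1)) · Σ_k (x_{k,i} - mean_i) · (x_{k,j} - mean_j), with n-1 = 5:
  s[X,X] = ((1.1667)·(1.1667) + (1.1667)·(1.1667) + (-3.8333)·(-3.8333) + (-1.8333)·(-1.8333) + (0.1667)·(0.1667) + (3.1667)·(3.1667)) / 5 = 30.8333/5 = 6.1667
  s[X,Y] = ((1.1667)·(-1.3333) + (1.1667)·(0.6667) + (-3.8333)·(-1.3333) + (-1.8333)·(1.6667) + (0.1667)·(1.6667) + (3.1667)·(-1.3333)) / 5 = -2.6667/5 = -0.5333
  s[X,Z] = ((1.1667)·(-1.1667) + (1.1667)·(-2.1667) + (-3.8333)·(-2.1667) + (-1.8333)·(0.8333) + (0.1667)·(2.8333) + (3.1667)·(1.8333)) / 5 = 9.1667/5 = 1.8333
  s[Y,Y] = ((-1.3333)·(-1.3333) + (0.6667)·(0.6667) + (-1.3333)·(-1.3333) + (1.6667)·(1.6667) + (1.6667)·(1.6667) + (-1.3333)·(-1.3333)) / 5 = 11.3333/5 = 2.2667
  s[Y,Z] = ((-1.3333)·(-1.1667) + (0.6667)·(-2.1667) + (-1.3333)·(-2.1667) + (1.6667)·(0.8333) + (1.6667)·(2.8333) + (-1.3333)·(1.8333)) / 5 = 6.6667/5 = 1.3333
  s[Z,Z] = ((-1.1667)·(-1.1667) + (-2.1667)·(-2.1667) + (-2.1667)·(-2.1667) + (0.8333)·(0.8333) + (2.8333)·(2.8333) + (1.8333)·(1.8333)) / 5 = 22.8333/5 = 4.5667
  Sample standard deviations s_i = √(s[i,i]):
  s(X) = √(6.1667) = 2.4833
  s(Y) = √(2.2667) = 1.5055
  s(Z) = √(4.5667) = 2.137

Step 3 — r_{ij} = s_{ij} / (s_i · s_j):
  r[X,X] = 1 (diagonal).
  r[X,Y] = -0.5333 / (2.4833 · 1.5055) = -0.5333 / 3.7387 = -0.1427
  r[X,Z] = 1.8333 / (2.4833 · 2.137) = 1.8333 / 5.3067 = 0.3455
  r[Y,Y] = 1 (diagonal).
  r[Y,Z] = 1.3333 / (1.5055 · 2.137) = 1.3333 / 3.2173 = 0.4144
  r[Z,Z] = 1 (diagonal).

R is symmetric with unit diagonal. Assembling:

R = [[1, -0.1427, 0.3455],
 [-0.1427, 1, 0.4144],
 [0.3455, 0.4144, 1]]


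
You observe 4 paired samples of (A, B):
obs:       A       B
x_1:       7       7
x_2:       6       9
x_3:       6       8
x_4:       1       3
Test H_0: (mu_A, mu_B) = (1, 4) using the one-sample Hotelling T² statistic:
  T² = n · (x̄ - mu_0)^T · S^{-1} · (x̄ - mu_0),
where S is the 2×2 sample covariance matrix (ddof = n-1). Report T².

Step 1 — sample mean vector:
  mean(A) = (7 + 6 + 6 + 1) / 4 = 20/4 = 5
  mean(B) = (7 + 9 + 8 + 3) / 4 = 27/4 = 6.75
  x̄ = (5, 6.75),  deviation x̄ - mu_0 = (5, 6.75) - (1, 4) = (4, 2.75).

Step 2 — sample covariance matrix, S[i,j] = (1/(n-1)) · Σ_k (x_{k,i} - mean_i) · (x_{k,j} - mean_j), divisor n-1 = 3:
  S[A,A] = ((2)·(2) + (1)·(1) + (1)·(1) + (-4)·(-4)) / 3 = 22/3 = 7.3333
  S[A,B] = ((2)·(0.25) + (1)·(2.25) + (1)·(1.25) + (-4)·(-3.75)) / 3 = 19/3 = 6.3333
  S[B,B] = ((0.25)·(0.25) + (2.25)·(2.25) + (1.25)·(1.25) + (-3.75)·(-3.75)) / 3 = 20.75/3 = 6.9167
  S = [[7.3333, 6.3333],
 [6.3333, 6.9167]].

Step 3 — invert S. det(S) = 7.3333·6.9167 - (6.3333)² = 10.6111.
  S^{-1} = (1/det) · [[d, -b], [-b, a]] = [[0.6518, -0.5969],
 [-0.5969, 0.6911]].

Step 4 — quadratic form (x̄ - mu_0)^T · S^{-1} · (x̄ - mu_0):
  S^{-1} · (x̄ - mu_0) = (0.966, -0.4869),
  (x̄ - mu_0)^T · [...] = (4)·(0.966) + (2.75)·(-0.4869) = 2.5249.

Step 5 — scale by n: T² = 4 · 2.5249 = 10.0995.

T² ≈ 10.0995


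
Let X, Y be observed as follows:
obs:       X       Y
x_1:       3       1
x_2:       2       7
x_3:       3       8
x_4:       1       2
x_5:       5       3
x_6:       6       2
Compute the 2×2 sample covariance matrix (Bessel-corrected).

Step 1 — column means:
  mean(X) = (3 + 2 + 3 + 1 + 5 + 6) / 6 = 20/6 = 3.3333
  mean(Y) = (1 + 7 + 8 + 2 + 3 + 2) / 6 = 23/6 = 3.8333

Step 2 — sample covariance S[i,j] = (1/(n-1)) · Σ_k (x_{k,i} - mean_i) · (x_{k,j} - mean_j), with n-1 = 5.
  S[X,X] = ((-0.3333)·(-0.3333) + (-1.3333)·(-1.3333) + (-0.3333)·(-0.3333) + (-2.3333)·(-2.3333) + (1.6667)·(1.6667) + (2.6667)·(2.6667)) / 5 = 17.3333/5 = 3.4667
  S[X,Y] = ((-0.3333)·(-2.8333) + (-1.3333)·(3.1667) + (-0.3333)·(4.1667) + (-2.3333)·(-1.8333) + (1.6667)·(-0.8333) + (2.6667)·(-1.8333)) / 5 = -6.6667/5 = -1.3333
  S[Y,Y] = ((-2.8333)·(-2.8333) + (3.1667)·(3.1667) + (4.1667)·(4.1667) + (-1.8333)·(-1.8333) + (-0.8333)·(-0.8333) + (-1.8333)·(-1.8333)) / 5 = 42.8333/5 = 8.5667

S is symmetric (S[j,i] = S[i,j]). Assembling:

S = [[3.4667, -1.3333],
 [-1.3333, 8.5667]]


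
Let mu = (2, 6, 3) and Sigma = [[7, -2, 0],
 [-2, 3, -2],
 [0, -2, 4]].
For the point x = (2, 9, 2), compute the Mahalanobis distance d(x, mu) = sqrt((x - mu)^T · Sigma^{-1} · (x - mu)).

Step 1 — centre the observation: (x - mu) = (0, 3, -1).

Step 2 — invert Sigma (cofactor / det for 3×3, or solve directly):
  Sigma^{-1} = [[0.2, 0.2, 0.1],
 [0.2, 0.7, 0.35],
 [0.1, 0.35, 0.425]].

Step 3 — form the quadratic (x - mu)^T · Sigma^{-1} · (x - mu):
  Sigma^{-1} · (x - mu) = (0.5, 1.75, 0.625).
  (x - mu)^T · [Sigma^{-1} · (x - mu)] = (0)·(0.5) + (3)·(1.75) + (-1)·(0.625) = 4.625.

Step 4 — take square root: d = √(4.625) ≈ 2.1506.

d(x, mu) = √(4.625) ≈ 2.1506


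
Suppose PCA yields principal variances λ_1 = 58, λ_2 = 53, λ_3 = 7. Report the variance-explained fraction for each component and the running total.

Step 1 — total variance = trace(Sigma) = Σ λ_i = 58 + 53 + 7 = 118.

Step 2 — fraction explained by component i = λ_i / Σ λ:
  PC1: 58/118 = 0.4915
  PC2: 53/118 = 0.4492
  PC3: 7/118 = 0.0593

Step 3 — cumulative fraction after k components = (λ_1 + ... + λ_k) / Σ λ:
  k = 1: 58/118 = 0.4915
  k = 2: (58 + 53)/118 = 111/118 = 0.9407
  k = 3: (58 + 53 + 7)/118 = 118/118 = 1

Summary (fraction, with percent):

explained: PC1 0.4915 (49.15%), PC2 0.4492 (44.92%), PC3 0.0593 (5.93%);  cumulative: 0.4915, 0.9407, 1


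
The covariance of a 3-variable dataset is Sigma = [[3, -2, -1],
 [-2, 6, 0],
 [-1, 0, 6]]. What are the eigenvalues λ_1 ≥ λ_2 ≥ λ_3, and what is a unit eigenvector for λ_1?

Step 1 — characteristic polynomial p(λ) = det(λI - Sigma) = λ³ - tr·λ² + c_1·λ - det, where tr = trace, c_1 = sum of the principal 2×2 minors, det = det(Sigma):
  tr = 3 + 6 + 6 = 15,
  c_1 = (3·6 - (-2)²) + (3·6 - (-1)²) + (6·6 - (0)²) = 14 + 17 + 36 = 67,
  det = 3·(6·6 - (0)²) - (-2)·((-2)·6 - (0)·(-1)) + (-1)·((-2)·(0) - 6·(-1)) = 3·(36) - (-2)·(-12) + (-1)·(6) = 78.
  So p(λ) = λ³ - 15λ² + 67λ - 78.
Step 2 — look for an integer root (rational root theorem: any rational root is an integer divisor of 78). Testing λ = 6:
  p(6) = 216 - 540 + 402 - 78 = 0  ✓
  Dividing out (λ - 6): p(λ) = (λ - 6)(λ² - 9λ + 13).
Step 3 — remaining eigenvalues from the quadratic λ² - 9λ + 13 = 0:
  Δ = 9² - 4·13 = 81 - 52 = 29,  λ = (9 ± √29)/2 = (9 ± 5.3852)/2 ≈ 7.1926 or 1.8074.
  Sorted: λ_1 = 7.1926,  λ_2 = 6,  λ_3 = 1.8074  (check: sum = 15 = tr ✓).

Step 4 — unit eigenvector for λ_1 ≈ 7.1926: v spans the null space of (Sigma - λ_1 I), whose rows are
  r_1 = (-4.1926, -2, -1),  r_2 = (-2, -1.1926, 0),  r_3 = (-1, 0, -1.1926).
  v is orthogonal to every row, so take v ∝ r_1 × r_2 = ((-2)·(0) - (-1)·(-1.1926), (-1)·(-2) - (-4.1926)·(0), (-4.1926)·(-1.1926) - (-2)·(-2)) ≈ (-1.1926, 2, 1).
  Rescale (multiply by -1 so the first nonzero entry is positive): u = (1.1926, -2, -1).
  ||u|| = √((1.1926)² + (-2)² + (-1)²) = √(6.4223) ≈ 2.5342,  v_1 = u/||u|| ≈ (0.4706, -0.7892, -0.3946) (||v_1|| = 1).

λ_1 = 7.1926,  λ_2 = 6,  λ_3 = 1.8074;  v_1 ≈ (0.4706, -0.7892, -0.3946)


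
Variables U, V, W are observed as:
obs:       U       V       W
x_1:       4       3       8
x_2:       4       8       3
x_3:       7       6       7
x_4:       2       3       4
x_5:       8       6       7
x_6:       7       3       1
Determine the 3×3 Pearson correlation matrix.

Step 1 — column means:
  mean(U) = (4 + 4 + 7 + 2 + 8 + 7) / 6 = 32/6 = 5.3333
  mean(V) = (3 + 8 + 6 + 3 + 6 + 3) / 6 = 29/6 = 4.8333
  mean(W) = (8 + 3 + 7 + 4 + 7 + 1) / 6 = 30/6 = 5

Step 2 — sample variances and covariances s[i,j] = (1/(n-1)) · Σ_k (x_{k,i} - mean_i) · (x_{k,j} - mean_j), with n-1 = 5:
  s[U,U] = ((-1.3333)·(-1.3333) + (-1.3333)·(-1.3333) + (1.6667)·(1.6667) + (-3.3333)·(-3.3333) + (2.6667)·(2.6667) + (1.6667)·(1.6667)) / 5 = 27.3333/5 = 5.4667
  s[U,V] = ((-1.3333)·(-1.8333) + (-1.3333)·(3.1667) + (1.6667)·(1.1667) + (-3.3333)·(-1.8333) + (2.6667)·(1.1667) + (1.6667)·(-1.8333)) / 5 = 6.3333/5 = 1.2667
  s[U,W] = ((-1.3333)·(3) + (-1.3333)·(-2) + (1.6667)·(2) + (-3.3333)·(-1) + (2.6667)·(2) + (1.6667)·(-4)) / 5 = 4/5 = 0.8
  s[V,V] = ((-1.8333)·(-1.8333) + (3.1667)·(3.1667) + (1.1667)·(1.1667) + (-1.8333)·(-1.8333) + (1.1667)·(1.1667) + (-1.8333)·(-1.8333)) / 5 = 22.8333/5 = 4.5667
  s[V,W] = ((-1.8333)·(3) + (3.1667)·(-2) + (1.1667)·(2) + (-1.8333)·(-1) + (1.1667)·(2) + (-1.8333)·(-4)) / 5 = 2/5 = 0.4
  s[W,W] = ((3)·(3) + (-2)·(-2) + (2)·(2) + (-1)·(-1) + (2)·(2) + (-4)·(-4)) / 5 = 38/5 = 7.6
  Sample standard deviations s_i = √(s[i,i]):
  s(U) = √(5.4667) = 2.3381
  s(V) = √(4.5667) = 2.137
  s(W) = √(7.6) = 2.7568

Step 3 — r_{ij} = s_{ij} / (s_i · s_j):
  r[U,U] = 1 (diagonal).
  r[U,V] = 1.2667 / (2.3381 · 2.137) = 1.2667 / 4.9964 = 0.2535
  r[U,W] = 0.8 / (2.3381 · 2.7568) = 0.8 / 6.4457 = 0.1241
  r[V,V] = 1 (diagonal).
  r[V,W] = 0.4 / (2.137 · 2.7568) = 0.4 / 5.8912 = 0.0679
  r[W,W] = 1 (diagonal).

R is symmetric with unit diagonal. Assembling:

R = [[1, 0.2535, 0.1241],
 [0.2535, 1, 0.0679],
 [0.1241, 0.0679, 1]]


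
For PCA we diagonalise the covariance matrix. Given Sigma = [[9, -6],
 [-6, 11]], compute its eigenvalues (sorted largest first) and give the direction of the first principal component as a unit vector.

Step 1 — characteristic polynomial of 2×2 Sigma:
  det(Sigma - λI) = λ² - trace · λ + det = 0.
  trace = 9 + 11 = 20, det = 9·11 - (-6)² = 63.
Step 2 — discriminant:
  Δ = trace² - 4·det = 400 - 252 = 148.
Step 3 — eigenvalues:
  λ = (trace ± √Δ)/2 = (20 ± 12.1655)/2,
  λ_1 = 16.0828,  λ_2 = 3.9172.

Step 4 — unit eigenvector for λ_1: solve (Sigma - λ_1 I)v = 0. First row:
  (9 - 16.0828)·v_x + (-6)·v_y = 0, i.e. (-7.0828)·v_x + (-6)·v_y = 0,
  so v ∝ (b, λ_1 - a) = (-6, 7.0828); multiply by -1 so the first entry is positive: u = (6, -7.0828).
  ||u|| = √((6)² + (-7.0828)²) = √(86.1655) ≈ 9.2825,
  v_1 = u/||u|| ≈ (0.6464, -0.763) (||v_1|| = 1).

λ_1 = 16.0828,  λ_2 = 3.9172;  v_1 ≈ (0.6464, -0.763)


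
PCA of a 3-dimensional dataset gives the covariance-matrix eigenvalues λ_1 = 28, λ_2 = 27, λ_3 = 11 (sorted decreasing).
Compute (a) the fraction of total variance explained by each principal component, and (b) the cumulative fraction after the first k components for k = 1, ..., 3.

Step 1 — total variance = trace(Sigma) = Σ λ_i = 28 + 27 + 11 = 66.

Step 2 — fraction explained by component i = λ_i / Σ λ:
  PC1: 28/66 = 0.4242
  PC2: 27/66 = 0.4091
  PC3: 11/66 = 0.1667

Step 3 — cumulative fraction after k components = (λ_1 + ... + λ_k) / Σ λ:
  k = 1: 28/66 = 0.4242
  k = 2: (28 + 27)/66 = 55/66 = 0.8333
  k = 3: (28 + 27 + 11)/66 = 66/66 = 1

Summary (fraction, with percent):

explained: PC1 0.4242 (42.42%), PC2 0.4091 (40.91%), PC3 0.1667 (16.67%);  cumulative: 0.4242, 0.8333, 1


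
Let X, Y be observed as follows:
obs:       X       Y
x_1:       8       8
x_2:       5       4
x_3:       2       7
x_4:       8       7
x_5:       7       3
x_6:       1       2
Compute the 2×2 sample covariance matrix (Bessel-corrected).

Step 1 — column means:
  mean(X) = (8 + 5 + 2 + 8 + 7 + 1) / 6 = 31/6 = 5.1667
  mean(Y) = (8 + 4 + 7 + 7 + 3 + 2) / 6 = 31/6 = 5.1667

Step 2 — sample covariance S[i,j] = (1/(n-1)) · Σ_k (x_{k,i} - mean_i) · (x_{k,j} - mean_j), with n-1 = 5.
  S[X,X] = ((2.8333)·(2.8333) + (-0.1667)·(-0.1667) + (-3.1667)·(-3.1667) + (2.8333)·(2.8333) + (1.8333)·(1.8333) + (-4.1667)·(-4.1667)) / 5 = 46.8333/5 = 9.3667
  S[X,Y] = ((2.8333)·(2.8333) + (-0.1667)·(-1.1667) + (-3.1667)·(1.8333) + (2.8333)·(1.8333) + (1.8333)·(-2.1667) + (-4.1667)·(-3.1667)) / 5 = 16.8333/5 = 3.3667
  S[Y,Y] = ((2.8333)·(2.8333) + (-1.1667)·(-1.1667) + (1.8333)·(1.8333) + (1.8333)·(1.8333) + (-2.1667)·(-2.1667) + (-3.1667)·(-3.1667)) / 5 = 30.8333/5 = 6.1667

S is symmetric (S[j,i] = S[i,j]). Assembling:

S = [[9.3667, 3.3667],
 [3.3667, 6.1667]]


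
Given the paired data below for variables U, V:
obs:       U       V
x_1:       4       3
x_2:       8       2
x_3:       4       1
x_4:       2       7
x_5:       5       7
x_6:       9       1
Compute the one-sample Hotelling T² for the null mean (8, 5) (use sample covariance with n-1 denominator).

Step 1 — sample mean vector:
  mean(U) = (4 + 8 + 4 + 2 + 5 + 9) / 6 = 32/6 = 5.3333
  mean(V) = (3 + 2 + 1 + 7 + 7 + 1) / 6 = 21/6 = 3.5
  x̄ = (5.3333, 3.5),  deviation x̄ - mu_0 = (5.3333, 3.5) - (8, 5) = (-2.6667, -1.5).

Step 2 — sample covariance matrix, S[i,j] = (1/(n-1)) · Σ_k (x_{k,i} - mean_i) · (x_{k,j} - mean_j), divisor n-1 = 5:
  S[U,U] = ((-1.3333)·(-1.3333) + (2.6667)·(2.6667) + (-1.3333)·(-1.3333) + (-3.3333)·(-3.3333) + (-0.3333)·(-0.3333) + (3.6667)·(3.6667)) / 5 = 35.3333/5 = 7.0667
  S[U,V] = ((-1.3333)·(-0.5) + (2.6667)·(-1.5) + (-1.3333)·(-2.5) + (-3.3333)·(3.5) + (-0.3333)·(3.5) + (3.6667)·(-2.5)) / 5 = -22/5 = -4.4
  S[V,V] = ((-0.5)·(-0.5) + (-1.5)·(-1.5) + (-2.5)·(-2.5) + (3.5)·(3.5) + (3.5)·(3.5) + (-2.5)·(-2.5)) / 5 = 39.5/5 = 7.9
  S = [[7.0667, -4.4],
 [-4.4, 7.9]].

Step 3 — invert S. det(S) = 7.0667·7.9 - (-4.4)² = 36.4667.
  S^{-1} = (1/det) · [[d, -b], [-b, a]] = [[0.2166, 0.1207],
 [0.1207, 0.1938]].

Step 4 — quadratic form (x̄ - mu_0)^T · S^{-1} · (x̄ - mu_0):
  S^{-1} · (x̄ - mu_0) = (-0.7587, -0.6124),
  (x̄ - mu_0)^T · [...] = (-2.6667)·(-0.7587) + (-1.5)·(-0.6124) = 2.9418.

Step 5 — scale by n: T² = 6 · 2.9418 = 17.6508.

T² ≈ 17.6508


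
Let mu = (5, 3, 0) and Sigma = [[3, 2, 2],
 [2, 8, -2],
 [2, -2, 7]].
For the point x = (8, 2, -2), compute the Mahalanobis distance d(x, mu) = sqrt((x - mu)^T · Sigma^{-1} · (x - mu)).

Step 1 — centre the observation: (x - mu) = (3, -1, -2).

Step 2 — invert Sigma (cofactor / det for 3×3, or solve directly):
  Sigma^{-1} = [[0.65, -0.225, -0.25],
 [-0.225, 0.2125, 0.125],
 [-0.25, 0.125, 0.25]].

Step 3 — form the quadratic (x - mu)^T · Sigma^{-1} · (x - mu):
  Sigma^{-1} · (x - mu) = (2.675, -1.1375, -1.375).
  (x - mu)^T · [Sigma^{-1} · (x - mu)] = (3)·(2.675) + (-1)·(-1.1375) + (-2)·(-1.375) = 11.9125.

Step 4 — take square root: d = √(11.9125) ≈ 3.4514.

d(x, mu) = √(11.9125) ≈ 3.4514


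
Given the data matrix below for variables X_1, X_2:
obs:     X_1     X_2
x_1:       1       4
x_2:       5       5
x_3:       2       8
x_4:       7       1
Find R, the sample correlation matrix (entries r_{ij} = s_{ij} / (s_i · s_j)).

Step 1 — column means:
  mean(X_1) = (1 + 5 + 2 + 7) / 4 = 15/4 = 3.75
  mean(X_2) = (4 + 5 + 8 + 1) / 4 = 18/4 = 4.5

Step 2 — sample variances and covariances s[i,j] = (1/(n-1)) · Σ_k (x_{k,i} - mean_i) · (x_{k,j} - mean_j), with n-1 = 3:
  s[X_1,X_1] = ((-2.75)·(-2.75) + (1.25)·(1.25) + (-1.75)·(-1.75) + (3.25)·(3.25)) / 3 = 22.75/3 = 7.5833
  s[X_1,X_2] = ((-2.75)·(-0.5) + (1.25)·(0.5) + (-1.75)·(3.5) + (3.25)·(-3.5)) / 3 = -15.5/3 = -5.1667
  s[X_2,X_2] = ((-0.5)·(-0.5) + (0.5)·(0.5) + (3.5)·(3.5) + (-3.5)·(-3.5)) / 3 = 25/3 = 8.3333
  Sample standard deviations s_i = √(s[i,i]):
  s(X_1) = √(7.5833) = 2.7538
  s(X_2) = √(8.3333) = 2.8868

Step 3 — r_{ij} = s_{ij} / (s_i · s_j):
  r[X_1,X_1] = 1 (diagonal).
  r[X_1,X_2] = -5.1667 / (2.7538 · 2.8868) = -5.1667 / 7.9495 = -0.6499
  r[X_2,X_2] = 1 (diagonal).

R is symmetric with unit diagonal. Assembling:

R = [[1, -0.6499],
 [-0.6499, 1]]


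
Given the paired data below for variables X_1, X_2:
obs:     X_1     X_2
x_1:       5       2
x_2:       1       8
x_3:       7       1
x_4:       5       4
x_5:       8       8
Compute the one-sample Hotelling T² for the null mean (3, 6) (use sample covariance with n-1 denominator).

Step 1 — sample mean vector:
  mean(X_1) = (5 + 1 + 7 + 5 + 8) / 5 = 26/5 = 5.2
  mean(X_2) = (2 + 8 + 1 + 4 + 8) / 5 = 23/5 = 4.6
  x̄ = (5.2, 4.6),  deviation x̄ - mu_0 = (5.2, 4.6) - (3, 6) = (2.2, -1.4).

Step 2 — sample covariance matrix, S[i,j] = (1/(n-1)) · Σ_k (x_{k,i} - mean_i) · (x_{k,j} - mean_j), divisor n-1 = 4:
  S[X_1,X_1] = ((-0.2)·(-0.2) + (-4.2)·(-4.2) + (1.8)·(1.8) + (-0.2)·(-0.2) + (2.8)·(2.8)) / 4 = 28.8/4 = 7.2
  S[X_1,X_2] = ((-0.2)·(-2.6) + (-4.2)·(3.4) + (1.8)·(-3.6) + (-0.2)·(-0.6) + (2.8)·(3.4)) / 4 = -10.6/4 = -2.65
  S[X_2,X_2] = ((-2.6)·(-2.6) + (3.4)·(3.4) + (-3.6)·(-3.6) + (-0.6)·(-0.6) + (3.4)·(3.4)) / 4 = 43.2/4 = 10.8
  S = [[7.2, -2.65],
 [-2.65, 10.8]].

Step 3 — invert S. det(S) = 7.2·10.8 - (-2.65)² = 70.7375.
  S^{-1} = (1/det) · [[d, -b], [-b, a]] = [[0.1527, 0.0375],
 [0.0375, 0.1018]].

Step 4 — quadratic form (x̄ - mu_0)^T · S^{-1} · (x̄ - mu_0):
  S^{-1} · (x̄ - mu_0) = (0.2834, -0.0601),
  (x̄ - mu_0)^T · [...] = (2.2)·(0.2834) + (-1.4)·(-0.0601) = 0.7077.

Step 5 — scale by n: T² = 5 · 0.7077 = 3.5384.

T² ≈ 3.5384


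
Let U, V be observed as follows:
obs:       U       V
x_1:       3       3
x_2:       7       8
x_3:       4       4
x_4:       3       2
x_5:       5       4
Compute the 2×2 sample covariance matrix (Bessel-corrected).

Step 1 — column means:
  mean(U) = (3 + 7 + 4 + 3 + 5) / 5 = 22/5 = 4.4
  mean(V) = (3 + 8 + 4 + 2 + 4) / 5 = 21/5 = 4.2

Step 2 — sample covariance S[i,j] = (1/(n-1)) · Σ_k (x_{k,i} - mean_i) · (x_{k,j} - mean_j), with n-1 = 4.
  S[U,U] = ((-1.4)·(-1.4) + (2.6)·(2.6) + (-0.4)·(-0.4) + (-1.4)·(-1.4) + (0.6)·(0.6)) / 4 = 11.2/4 = 2.8
  S[U,V] = ((-1.4)·(-1.2) + (2.6)·(3.8) + (-0.4)·(-0.2) + (-1.4)·(-2.2) + (0.6)·(-0.2)) / 4 = 14.6/4 = 3.65
  S[V,V] = ((-1.2)·(-1.2) + (3.8)·(3.8) + (-0.2)·(-0.2) + (-2.2)·(-2.2) + (-0.2)·(-0.2)) / 4 = 20.8/4 = 5.2

S is symmetric (S[j,i] = S[i,j]). Assembling:

S = [[2.8, 3.65],
 [3.65, 5.2]]


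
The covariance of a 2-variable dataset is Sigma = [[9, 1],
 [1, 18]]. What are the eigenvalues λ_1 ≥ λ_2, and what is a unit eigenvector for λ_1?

Step 1 — characteristic polynomial of 2×2 Sigma:
  det(Sigma - λI) = λ² - trace · λ + det = 0.
  trace = 9 + 18 = 27, det = 9·18 - (1)² = 161.
Step 2 — discriminant:
  Δ = trace² - 4·det = 729 - 644 = 85.
Step 3 — eigenvalues:
  λ = (trace ± √Δ)/2 = (27 ± 9.2195)/2,
  λ_1 = 18.1098,  λ_2 = 8.8902.

Step 4 — unit eigenvector for λ_1: solve (Sigma - λ_1 I)v = 0. First row:
  (9 - 18.1098)·v_x + (1)·v_y = 0, i.e. (-9.1098)·v_x + (1)·v_y = 0,
  so v ∝ (b, λ_1 - a) = (1, 9.1098) = u.
  ||u|| = √((1)² + (9.1098)²) = √(83.988) ≈ 9.1645,
  v_1 = u/||u|| ≈ (0.1091, 0.994) (||v_1|| = 1).

λ_1 = 18.1098,  λ_2 = 8.8902;  v_1 ≈ (0.1091, 0.994)


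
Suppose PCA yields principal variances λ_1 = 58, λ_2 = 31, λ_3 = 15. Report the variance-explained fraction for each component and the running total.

Step 1 — total variance = trace(Sigma) = Σ λ_i = 58 + 31 + 15 = 104.

Step 2 — fraction explained by component i = λ_i / Σ λ:
  PC1: 58/104 = 0.5577
  PC2: 31/104 = 0.2981
  PC3: 15/104 = 0.1442

Step 3 — cumulative fraction after k components = (λ_1 + ... + λ_k) / Σ λ:
  k = 1: 58/104 = 0.5577
  k = 2: (58 + 31)/104 = 89/104 = 0.8558
  k = 3: (58 + 31 + 15)/104 = 104/104 = 1

Summary (fraction, with percent):

explained: PC1 0.5577 (55.77%), PC2 0.2981 (29.81%), PC3 0.1442 (14.42%);  cumulative: 0.5577, 0.8558, 1


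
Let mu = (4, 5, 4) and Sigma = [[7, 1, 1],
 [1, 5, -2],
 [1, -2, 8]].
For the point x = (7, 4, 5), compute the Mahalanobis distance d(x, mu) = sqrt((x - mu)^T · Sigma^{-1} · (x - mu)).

Step 1 — centre the observation: (x - mu) = (3, -1, 1).

Step 2 — invert Sigma (cofactor / det for 3×3, or solve directly):
  Sigma^{-1} = [[0.1532, -0.0426, -0.0298],
 [-0.0426, 0.234, 0.0638],
 [-0.0298, 0.0638, 0.1447]].

Step 3 — form the quadratic (x - mu)^T · Sigma^{-1} · (x - mu):
  Sigma^{-1} · (x - mu) = (0.4723, -0.2979, -0.0085).
  (x - mu)^T · [Sigma^{-1} · (x - mu)] = (3)·(0.4723) + (-1)·(-0.2979) + (1)·(-0.0085) = 1.7064.

Step 4 — take square root: d = √(1.7064) ≈ 1.3063.

d(x, mu) = √(1.7064) ≈ 1.3063


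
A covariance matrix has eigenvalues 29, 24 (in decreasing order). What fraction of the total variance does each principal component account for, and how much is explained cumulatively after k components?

Step 1 — total variance = trace(Sigma) = Σ λ_i = 29 + 24 = 53.

Step 2 — fraction explained by component i = λ_i / Σ λ:
  PC1: 29/53 = 0.5472
  PC2: 24/53 = 0.4528

Step 3 — cumulative fraction after k components = (λ_1 + ... + λ_k) / Σ λ:
  k = 1: 29/53 = 0.5472
  k = 2: (29 + 24)/53 = 53/53 = 1

Summary (fraction, with percent):

explained: PC1 0.5472 (54.72%), PC2 0.4528 (45.28%);  cumulative: 0.5472, 1


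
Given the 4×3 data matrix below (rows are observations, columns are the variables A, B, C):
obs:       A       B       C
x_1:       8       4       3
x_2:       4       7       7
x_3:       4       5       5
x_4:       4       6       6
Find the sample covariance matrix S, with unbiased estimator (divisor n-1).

Step 1 — column means:
  mean(A) = (8 + 4 + 4 + 4) / 4 = 20/4 = 5
  mean(B) = (4 + 7 + 5 + 6) / 4 = 22/4 = 5.5
  mean(C) = (3 + 7 + 5 + 6) / 4 = 21/4 = 5.25

Step 2 — sample covariance S[i,j] = (1/(n-1)) · Σ_k (x_{k,i} - mean_i) · (x_{k,j} - mean_j), with n-1 = 3.
  S[A,A] = ((3)·(3) + (-1)·(-1) + (-1)·(-1) + (-1)·(-1)) / 3 = 12/3 = 4
  S[A,B] = ((3)·(-1.5) + (-1)·(1.5) + (-1)·(-0.5) + (-1)·(0.5)) / 3 = -6/3 = -2
  S[A,C] = ((3)·(-2.25) + (-1)·(1.75) + (-1)·(-0.25) + (-1)·(0.75)) / 3 = -9/3 = -3
  S[B,B] = ((-1.5)·(-1.5) + (1.5)·(1.5) + (-0.5)·(-0.5) + (0.5)·(0.5)) / 3 = 5/3 = 1.6667
  S[B,C] = ((-1.5)·(-2.25) + (1.5)·(1.75) + (-0.5)·(-0.25) + (0.5)·(0.75)) / 3 = 6.5/3 = 2.1667
  S[C,C] = ((-2.25)·(-2.25) + (1.75)·(1.75) + (-0.25)·(-0.25) + (0.75)·(0.75)) / 3 = 8.75/3 = 2.9167

S is symmetric (S[j,i] = S[i,j]). Assembling:

S = [[4, -2, -3],
 [-2, 1.6667, 2.1667],
 [-3, 2.1667, 2.9167]]


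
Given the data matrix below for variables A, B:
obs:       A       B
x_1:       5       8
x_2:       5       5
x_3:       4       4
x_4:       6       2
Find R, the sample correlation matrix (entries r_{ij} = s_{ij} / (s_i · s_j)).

Step 1 — column means:
  mean(A) = (5 + 5 + 4 + 6) / 4 = 20/4 = 5
  mean(B) = (8 + 5 + 4 + 2) / 4 = 19/4 = 4.75

Step 2 — sample variances and covariances s[i,j] = (1/(n-1)) · Σ_k (x_{k,i} - mean_i) · (x_{k,j} - mean_j), with n-1 = 3:
  s[A,A] = ((0)·(0) + (0)·(0) + (-1)·(-1) + (1)·(1)) / 3 = 2/3 = 0.6667
  s[A,B] = ((0)·(3.25) + (0)·(0.25) + (-1)·(-0.75) + (1)·(-2.75)) / 3 = -2/3 = -0.6667
  s[B,B] = ((3.25)·(3.25) + (0.25)·(0.25) + (-0.75)·(-0.75) + (-2.75)·(-2.75)) / 3 = 18.75/3 = 6.25
  Sample standard deviations s_i = √(s[i,i]):
  s(A) = √(0.6667) = 0.8165
  s(B) = √(6.25) = 2.5

Step 3 — r_{ij} = s_{ij} / (s_i · s_j):
  r[A,A] = 1 (diagonal).
  r[A,B] = -0.6667 / (0.8165 · 2.5) = -0.6667 / 2.0412 = -0.3266
  r[B,B] = 1 (diagonal).

R is symmetric with unit diagonal. Assembling:

R = [[1, -0.3266],
 [-0.3266, 1]]


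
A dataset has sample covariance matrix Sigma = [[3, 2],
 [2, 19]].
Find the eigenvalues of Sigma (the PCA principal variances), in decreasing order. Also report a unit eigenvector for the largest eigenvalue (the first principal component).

Step 1 — characteristic polynomial of 2×2 Sigma:
  det(Sigma - λI) = λ² - trace · λ + det = 0.
  trace = 3 + 19 = 22, det = 3·19 - (2)² = 53.
Step 2 — discriminant:
  Δ = trace² - 4·det = 484 - 212 = 272.
Step 3 — eigenvalues:
  λ = (trace ± √Δ)/2 = (22 ± 16.4924)/2,
  λ_1 = 19.2462,  λ_2 = 2.7538.

Step 4 — unit eigenvector for λ_1: solve (Sigma - λ_1 I)v = 0. First row:
  (3 - 19.2462)·v_x + (2)·v_y = 0, i.e. (-16.2462)·v_x + (2)·v_y = 0,
  so v ∝ (b, λ_1 - a) = (2, 16.2462) = u.
  ||u|| = √((2)² + (16.2462)²) = √(267.9394) ≈ 16.3689,
  v_1 = u/||u|| ≈ (0.1222, 0.9925) (||v_1|| = 1).

λ_1 = 19.2462,  λ_2 = 2.7538;  v_1 ≈ (0.1222, 0.9925)


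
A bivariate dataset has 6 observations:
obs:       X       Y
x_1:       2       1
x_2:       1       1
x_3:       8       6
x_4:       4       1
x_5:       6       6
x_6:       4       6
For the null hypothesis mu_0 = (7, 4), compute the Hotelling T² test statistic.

Step 1 — sample mean vector:
  mean(X) = (2 + 1 + 8 + 4 + 6 + 4) / 6 = 25/6 = 4.1667
  mean(Y) = (1 + 1 + 6 + 1 + 6 + 6) / 6 = 21/6 = 3.5
  x̄ = (4.1667, 3.5),  deviation x̄ - mu_0 = (4.1667, 3.5) - (7, 4) = (-2.8333, -0.5).

Step 2 — sample covariance matrix, S[i,j] = (1/(n-1)) · Σ_k (x_{k,i} - mean_i) · (x_{k,j} - mean_j), divisor n-1 = 5:
  S[X,X] = ((-2.1667)·(-2.1667) + (-3.1667)·(-3.1667) + (3.8333)·(3.8333) + (-0.1667)·(-0.1667) + (1.8333)·(1.8333) + (-0.1667)·(-0.1667)) / 5 = 32.8333/5 = 6.5667
  S[X,Y] = ((-2.1667)·(-2.5) + (-3.1667)·(-2.5) + (3.8333)·(2.5) + (-0.1667)·(-2.5) + (1.8333)·(2.5) + (-0.1667)·(2.5)) / 5 = 27.5/5 = 5.5
  S[Y,Y] = ((-2.5)·(-2.5) + (-2.5)·(-2.5) + (2.5)·(2.5) + (-2.5)·(-2.5) + (2.5)·(2.5) + (2.5)·(2.5)) / 5 = 37.5/5 = 7.5
  S = [[6.5667, 5.5],
 [5.5, 7.5]].

Step 3 — invert S. det(S) = 6.5667·7.5 - (5.5)² = 19.
  S^{-1} = (1/det) · [[d, -b], [-b, a]] = [[0.3947, -0.2895],
 [-0.2895, 0.3456]].

Step 4 — quadratic form (x̄ - mu_0)^T · S^{-1} · (x̄ - mu_0):
  S^{-1} · (x̄ - mu_0) = (-0.9737, 0.6474),
  (x̄ - mu_0)^T · [...] = (-2.8333)·(-0.9737) + (-0.5)·(0.6474) = 2.4351.

Step 5 — scale by n: T² = 6 · 2.4351 = 14.6105.

T² ≈ 14.6105


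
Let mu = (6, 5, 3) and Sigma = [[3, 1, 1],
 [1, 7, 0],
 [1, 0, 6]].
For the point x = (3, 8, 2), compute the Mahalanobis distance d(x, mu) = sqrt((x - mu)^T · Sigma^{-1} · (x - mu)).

Step 1 — centre the observation: (x - mu) = (-3, 3, -1).

Step 2 — invert Sigma (cofactor / det for 3×3, or solve directly):
  Sigma^{-1} = [[0.3717, -0.0531, -0.0619],
 [-0.0531, 0.1504, 0.0088],
 [-0.0619, 0.0088, 0.177]].

Step 3 — form the quadratic (x - mu)^T · Sigma^{-1} · (x - mu):
  Sigma^{-1} · (x - mu) = (-1.2124, 0.6018, 0.0354).
  (x - mu)^T · [Sigma^{-1} · (x - mu)] = (-3)·(-1.2124) + (3)·(0.6018) + (-1)·(0.0354) = 5.4071.

Step 4 — take square root: d = √(5.4071) ≈ 2.3253.

d(x, mu) = √(5.4071) ≈ 2.3253


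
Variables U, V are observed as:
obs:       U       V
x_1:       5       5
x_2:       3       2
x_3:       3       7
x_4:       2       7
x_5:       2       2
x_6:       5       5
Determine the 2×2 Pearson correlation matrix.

Step 1 — column means:
  mean(U) = (5 + 3 + 3 + 2 + 2 + 5) / 6 = 20/6 = 3.3333
  mean(V) = (5 + 2 + 7 + 7 + 2 + 5) / 6 = 28/6 = 4.6667

Step 2 — sample variances and covariances s[i,j] = (1/(n-1)) · Σ_k (x_{k,i} - mean_i) · (x_{k,j} - mean_j), with n-1 = 5:
  s[U,U] = ((1.6667)·(1.6667) + (-0.3333)·(-0.3333) + (-0.3333)·(-0.3333) + (-1.3333)·(-1.3333) + (-1.3333)·(-1.3333) + (1.6667)·(1.6667)) / 5 = 9.3333/5 = 1.8667
  s[U,V] = ((1.6667)·(0.3333) + (-0.3333)·(-2.6667) + (-0.3333)·(2.3333) + (-1.3333)·(2.3333) + (-1.3333)·(-2.6667) + (1.6667)·(0.3333)) / 5 = 1.6667/5 = 0.3333
  s[V,V] = ((0.3333)·(0.3333) + (-2.6667)·(-2.6667) + (2.3333)·(2.3333) + (2.3333)·(2.3333) + (-2.6667)·(-2.6667) + (0.3333)·(0.3333)) / 5 = 25.3333/5 = 5.0667
  Sample standard deviations s_i = √(s[i,i]):
  s(U) = √(1.8667) = 1.3663
  s(V) = √(5.0667) = 2.2509

Step 3 — r_{ij} = s_{ij} / (s_i · s_j):
  r[U,U] = 1 (diagonal).
  r[U,V] = 0.3333 / (1.3663 · 2.2509) = 0.3333 / 3.0754 = 0.1084
  r[V,V] = 1 (diagonal).

R is symmetric with unit diagonal. Assembling:

R = [[1, 0.1084],
 [0.1084, 1]]


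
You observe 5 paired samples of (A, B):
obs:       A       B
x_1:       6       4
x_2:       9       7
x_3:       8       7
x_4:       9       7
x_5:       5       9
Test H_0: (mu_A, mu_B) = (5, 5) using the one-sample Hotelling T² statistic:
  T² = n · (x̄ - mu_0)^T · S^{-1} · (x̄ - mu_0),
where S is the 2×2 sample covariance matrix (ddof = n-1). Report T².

Step 1 — sample mean vector:
  mean(A) = (6 + 9 + 8 + 9 + 5) / 5 = 37/5 = 7.4
  mean(B) = (4 + 7 + 7 + 7 + 9) / 5 = 34/5 = 6.8
  x̄ = (7.4, 6.8),  deviation x̄ - mu_0 = (7.4, 6.8) - (5, 5) = (2.4, 1.8).

Step 2 — sample covariance matrix, S[i,j] = (1/(n-1)) · Σ_k (x_{k,i} - mean_i) · (x_{k,j} - mean_j), divisor n-1 = 4:
  S[A,A] = ((-1.4)·(-1.4) + (1.6)·(1.6) + (0.6)·(0.6) + (1.6)·(1.6) + (-2.4)·(-2.4)) / 4 = 13.2/4 = 3.3
  S[A,B] = ((-1.4)·(-2.8) + (1.6)·(0.2) + (0.6)·(0.2) + (1.6)·(0.2) + (-2.4)·(2.2)) / 4 = -0.6/4 = -0.15
  S[B,B] = ((-2.8)·(-2.8) + (0.2)·(0.2) + (0.2)·(0.2) + (0.2)·(0.2) + (2.2)·(2.2)) / 4 = 12.8/4 = 3.2
  S = [[3.3, -0.15],
 [-0.15, 3.2]].

Step 3 — invert S. det(S) = 3.3·3.2 - (-0.15)² = 10.5375.
  S^{-1} = (1/det) · [[d, -b], [-b, a]] = [[0.3037, 0.0142],
 [0.0142, 0.3132]].

Step 4 — quadratic form (x̄ - mu_0)^T · S^{-1} · (x̄ - mu_0):
  S^{-1} · (x̄ - mu_0) = (0.7544, 0.5979),
  (x̄ - mu_0)^T · [...] = (2.4)·(0.7544) + (1.8)·(0.5979) = 2.8868.

Step 5 — scale by n: T² = 5 · 2.8868 = 14.4342.

T² ≈ 14.4342


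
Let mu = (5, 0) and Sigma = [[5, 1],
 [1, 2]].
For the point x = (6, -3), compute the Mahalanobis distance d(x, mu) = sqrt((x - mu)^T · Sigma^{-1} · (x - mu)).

Step 1 — centre the observation: (x - mu) = (1, -3).

Step 2 — invert Sigma. det(Sigma) = 5·2 - (1)² = 9.
  Sigma^{-1} = (1/det) · [[d, -b], [-b, a]] = [[0.2222, -0.1111],
 [-0.1111, 0.5556]].

Step 3 — form the quadratic (x - mu)^T · Sigma^{-1} · (x - mu):
  Sigma^{-1} · (x - mu) = (0.5556, -1.7778).
  (x - mu)^T · [Sigma^{-1} · (x - mu)] = (1)·(0.5556) + (-3)·(-1.7778) = 5.8889.

Step 4 — take square root: d = √(5.8889) ≈ 2.4267.

d(x, mu) = √(5.8889) ≈ 2.4267


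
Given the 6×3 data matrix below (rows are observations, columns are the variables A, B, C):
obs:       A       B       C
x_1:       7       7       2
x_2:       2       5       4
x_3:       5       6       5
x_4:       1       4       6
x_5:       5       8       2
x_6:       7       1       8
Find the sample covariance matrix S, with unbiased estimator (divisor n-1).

Step 1 — column means:
  mean(A) = (7 + 2 + 5 + 1 + 5 + 7) / 6 = 27/6 = 4.5
  mean(B) = (7 + 5 + 6 + 4 + 8 + 1) / 6 = 31/6 = 5.1667
  mean(C) = (2 + 4 + 5 + 6 + 2 + 8) / 6 = 27/6 = 4.5

Step 2 — sample covariance S[i,j] = (1/(n-1)) · Σ_k (x_{k,i} - mean_i) · (x_{k,j} - mean_j), with n-1 = 5.
  S[A,A] = ((2.5)·(2.5) + (-2.5)·(-2.5) + (0.5)·(0.5) + (-3.5)·(-3.5) + (0.5)·(0.5) + (2.5)·(2.5)) / 5 = 31.5/5 = 6.3
  S[A,B] = ((2.5)·(1.8333) + (-2.5)·(-0.1667) + (0.5)·(0.8333) + (-3.5)·(-1.1667) + (0.5)·(2.8333) + (2.5)·(-4.1667)) / 5 = 0.5/5 = 0.1
  S[A,C] = ((2.5)·(-2.5) + (-2.5)·(-0.5) + (0.5)·(0.5) + (-3.5)·(1.5) + (0.5)·(-2.5) + (2.5)·(3.5)) / 5 = -2.5/5 = -0.5
  S[B,B] = ((1.8333)·(1.8333) + (-0.1667)·(-0.1667) + (0.8333)·(0.8333) + (-1.1667)·(-1.1667) + (2.8333)·(2.8333) + (-4.1667)·(-4.1667)) / 5 = 30.8333/5 = 6.1667
  S[B,C] = ((1.8333)·(-2.5) + (-0.1667)·(-0.5) + (0.8333)·(0.5) + (-1.1667)·(1.5) + (2.8333)·(-2.5) + (-4.1667)·(3.5)) / 5 = -27.5/5 = -5.5
  S[C,C] = ((-2.5)·(-2.5) + (-0.5)·(-0.5) + (0.5)·(0.5) + (1.5)·(1.5) + (-2.5)·(-2.5) + (3.5)·(3.5)) / 5 = 27.5/5 = 5.5

S is symmetric (S[j,i] = S[i,j]). Assembling:

S = [[6.3, 0.1, -0.5],
 [0.1, 6.1667, -5.5],
 [-0.5, -5.5, 5.5]]


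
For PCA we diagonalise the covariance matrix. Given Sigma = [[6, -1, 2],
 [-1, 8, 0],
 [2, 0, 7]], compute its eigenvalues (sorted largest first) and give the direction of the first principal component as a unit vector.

Step 1 — characteristic polynomial p(λ) = det(λI - Sigma) = λ³ - tr·λ² + c_1·λ - det, where tr = trace, c_1 = sum of the principal 2×2 minors, det = det(Sigma):
  tr = 6 + 8 + 7 = 21,
  c_1 = (6·8 - (-1)²) + (6·7 - (2)²) + (8·7 - (0)²) = 47 + 38 + 56 = 141,
  det = 6·(8·7 - (0)²) - (-1)·((-1)·7 - (0)·(2)) + (2)·((-1)·(0) - 8·(2)) = 6·(56) - (-1)·(-7) + (2)·(-16) = 297.
  So p(λ) = λ³ - 21λ² + 141λ - 297.
Step 2 — look for an integer root (rational root theorem: any rational root is an integer divisor of 297). Testing λ = 9:
  p(9) = 729 - 1701 + 1269 - 297 = 0  ✓
  Dividing out (λ - 9): p(λ) = (λ - 9)(λ² - 12λ + 33).
Step 3 — remaining eigenvalues from the quadratic λ² - 12λ + 33 = 0:
  Δ = 12² - 4·33 = 144 - 132 = 12,  λ = (12 ± √12)/2 = (12 ± 3.4641)/2 ≈ 7.7321 or 4.2679.
  Sorted: λ_1 = 9,  λ_2 = 7.7321,  λ_3 = 4.2679  (check: sum = 21 = tr ✓).

Step 4 — unit eigenvector for λ_1 = 9: v spans the null space of (Sigma - λ_1 I), whose rows are
  r_1 = (-3, -1, 2),  r_2 = (-1, -1, 0),  r_3 = (2, 0, -2).
  v is orthogonal to every row, so take v ∝ r_1 × r_2 = ((-1)·(0) - (2)·(-1), (2)·(-1) - (-3)·(0), (-3)·(-1) - (-1)·(-1)) = (2, -2, 2).
  Rescale (divide by 2): u = (1, -1, 1).
  ||u|| = √((1)² + (-1)² + (1)²) = √(3) ≈ 1.7321,  v_1 = u/||u|| ≈ (0.5774, -0.5774, 0.5774) (||v_1|| = 1).

λ_1 = 9,  λ_2 = 7.7321,  λ_3 = 4.2679;  v_1 ≈ (0.5774, -0.5774, 0.5774)


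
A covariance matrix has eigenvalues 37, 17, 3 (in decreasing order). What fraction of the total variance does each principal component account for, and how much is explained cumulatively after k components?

Step 1 — total variance = trace(Sigma) = Σ λ_i = 37 + 17 + 3 = 57.

Step 2 — fraction explained by component i = λ_i / Σ λ:
  PC1: 37/57 = 0.6491
  PC2: 17/57 = 0.2982
  PC3: 3/57 = 0.0526

Step 3 — cumulative fraction after k components = (λ_1 + ... + λ_k) / Σ λ:
  k = 1: 37/57 = 0.6491
  k = 2: (37 + 17)/57 = 54/57 = 0.9474
  k = 3: (37 + 17 + 3)/57 = 57/57 = 1

Summary (fraction, with percent):

explained: PC1 0.6491 (64.91%), PC2 0.2982 (29.82%), PC3 0.0526 (5.26%);  cumulative: 0.6491, 0.9474, 1


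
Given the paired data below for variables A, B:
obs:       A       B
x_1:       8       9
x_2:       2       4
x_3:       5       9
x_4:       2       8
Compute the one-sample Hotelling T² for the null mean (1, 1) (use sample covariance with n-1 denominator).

Step 1 — sample mean vector:
  mean(A) = (8 + 2 + 5 + 2) / 4 = 17/4 = 4.25
  mean(B) = (9 + 4 + 9 + 8) / 4 = 30/4 = 7.5
  x̄ = (4.25, 7.5),  deviation x̄ - mu_0 = (4.25, 7.5) - (1, 1) = (3.25, 6.5).

Step 2 — sample covariance matrix, S[i,j] = (1/(n-1)) · Σ_k (x_{k,i} - mean_i) · (x_{k,j} - mean_j), divisor n-1 = 3:
  S[A,A] = ((3.75)·(3.75) + (-2.25)·(-2.25) + (0.75)·(0.75) + (-2.25)·(-2.25)) / 3 = 24.75/3 = 8.25
  S[A,B] = ((3.75)·(1.5) + (-2.25)·(-3.5) + (0.75)·(1.5) + (-2.25)·(0.5)) / 3 = 13.5/3 = 4.5
  S[B,B] = ((1.5)·(1.5) + (-3.5)·(-3.5) + (1.5)·(1.5) + (0.5)·(0.5)) / 3 = 17/3 = 5.6667
  S = [[8.25, 4.5],
 [4.5, 5.6667]].

Step 3 — invert S. det(S) = 8.25·5.6667 - (4.5)² = 26.5.
  S^{-1} = (1/det) · [[d, -b], [-b, a]] = [[0.2138, -0.1698],
 [-0.1698, 0.3113]].

Step 4 — quadratic form (x̄ - mu_0)^T · S^{-1} · (x̄ - mu_0):
  S^{-1} · (x̄ - mu_0) = (-0.4088, 1.4717),
  (x̄ - mu_0)^T · [...] = (3.25)·(-0.4088) + (6.5)·(1.4717) = 8.2374.

Step 5 — scale by n: T² = 4 · 8.2374 = 32.9497.

T² ≈ 32.9497


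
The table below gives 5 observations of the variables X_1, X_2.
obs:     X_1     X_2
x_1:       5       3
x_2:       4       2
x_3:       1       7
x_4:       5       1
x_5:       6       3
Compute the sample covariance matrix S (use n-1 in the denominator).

Step 1 — column means:
  mean(X_1) = (5 + 4 + 1 + 5 + 6) / 5 = 21/5 = 4.2
  mean(X_2) = (3 + 2 + 7 + 1 + 3) / 5 = 16/5 = 3.2

Step 2 — sample covariance S[i,j] = (1/(n-1)) · Σ_k (x_{k,i} - mean_i) · (x_{k,j} - mean_j), with n-1 = 4.
  S[X_1,X_1] = ((0.8)·(0.8) + (-0.2)·(-0.2) + (-3.2)·(-3.2) + (0.8)·(0.8) + (1.8)·(1.8)) / 4 = 14.8/4 = 3.7
  S[X_1,X_2] = ((0.8)·(-0.2) + (-0.2)·(-1.2) + (-3.2)·(3.8) + (0.8)·(-2.2) + (1.8)·(-0.2)) / 4 = -14.2/4 = -3.55
  S[X_2,X_2] = ((-0.2)·(-0.2) + (-1.2)·(-1.2) + (3.8)·(3.8) + (-2.2)·(-2.2) + (-0.2)·(-0.2)) / 4 = 20.8/4 = 5.2

S is symmetric (S[j,i] = S[i,j]). Assembling:

S = [[3.7, -3.55],
 [-3.55, 5.2]]


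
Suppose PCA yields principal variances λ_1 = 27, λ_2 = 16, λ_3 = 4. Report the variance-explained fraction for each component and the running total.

Step 1 — total variance = trace(Sigma) = Σ λ_i = 27 + 16 + 4 = 47.

Step 2 — fraction explained by component i = λ_i / Σ λ:
  PC1: 27/47 = 0.5745
  PC2: 16/47 = 0.3404
  PC3: 4/47 = 0.0851

Step 3 — cumulative fraction after k components = (λ_1 + ... + λ_k) / Σ λ:
  k = 1: 27/47 = 0.5745
  k = 2: (27 + 16)/47 = 43/47 = 0.9149
  k = 3: (27 + 16 + 4)/47 = 47/47 = 1

Summary (fraction, with percent):

explained: PC1 0.5745 (57.45%), PC2 0.3404 (34.04%), PC3 0.0851 (8.51%);  cumulative: 0.5745, 0.9149, 1


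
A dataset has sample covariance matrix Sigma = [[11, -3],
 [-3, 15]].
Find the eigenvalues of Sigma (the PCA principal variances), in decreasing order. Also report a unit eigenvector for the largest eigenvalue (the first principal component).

Step 1 — characteristic polynomial of 2×2 Sigma:
  det(Sigma - λI) = λ² - trace · λ + det = 0.
  trace = 11 + 15 = 26, det = 11·15 - (-3)² = 156.
Step 2 — discriminant:
  Δ = trace² - 4·det = 676 - 624 = 52.
Step 3 — eigenvalues:
  λ = (trace ± √Δ)/2 = (26 ± 7.2111)/2,
  λ_1 = 16.6056,  λ_2 = 9.3944.

Step 4 — unit eigenvector for λ_1: solve (Sigma - λ_1 I)v = 0. First row:
  (11 - 16.6056)·v_x + (-3)·v_y = 0, i.e. (-5.6056)·v_x + (-3)·v_y = 0,
  so v ∝ (b, λ_1 - a) = (-3, 5.6056); multiply by -1 so the first entry is positive: u = (3, -5.6056).
  ||u|| = √((3)² + (-5.6056)²) = √(40.4222) ≈ 6.3578,
  v_1 = u/||u|| ≈ (0.4719, -0.8817) (||v_1|| = 1).

λ_1 = 16.6056,  λ_2 = 9.3944;  v_1 ≈ (0.4719, -0.8817)


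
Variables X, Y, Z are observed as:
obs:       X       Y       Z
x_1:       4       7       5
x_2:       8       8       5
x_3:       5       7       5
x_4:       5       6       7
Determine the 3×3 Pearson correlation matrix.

Step 1 — column means:
  mean(X) = (4 + 8 + 5 + 5) / 4 = 22/4 = 5.5
  mean(Y) = (7 + 8 + 7 + 6) / 4 = 28/4 = 7
  mean(Z) = (5 + 5 + 5 + 7) / 4 = 22/4 = 5.5

Step 2 — sample variances and covariances s[i,j] = (1/(n-1)) · Σ_k (x_{k,i} - mean_i) · (x_{k,j} - mean_j), with n-1 = 3:
  s[X,X] = ((-1.5)·(-1.5) + (2.5)·(2.5) + (-0.5)·(-0.5) + (-0.5)·(-0.5)) / 3 = 9/3 = 3
  s[X,Y] = ((-1.5)·(0) + (2.5)·(1) + (-0.5)·(0) + (-0.5)·(-1)) / 3 = 3/3 = 1
  s[X,Z] = ((-1.5)·(-0.5) + (2.5)·(-0.5) + (-0.5)·(-0.5) + (-0.5)·(1.5)) / 3 = -1/3 = -0.3333
  s[Y,Y] = ((0)·(0) + (1)·(1) + (0)·(0) + (-1)·(-1)) / 3 = 2/3 = 0.6667
  s[Y,Z] = ((0)·(-0.5) + (1)·(-0.5) + (0)·(-0.5) + (-1)·(1.5)) / 3 = -2/3 = -0.6667
  s[Z,Z] = ((-0.5)·(-0.5) + (-0.5)·(-0.5) + (-0.5)·(-0.5) + (1.5)·(1.5)) / 3 = 3/3 = 1
  Sample standard deviations s_i = √(s[i,i]):
  s(X) = √(3) = 1.7321
  s(Y) = √(0.6667) = 0.8165
  s(Z) = √(1) = 1

Step 3 — r_{ij} = s_{ij} / (s_i · s_j):
  r[X,X] = 1 (diagonal).
  r[X,Y] = 1 / (1.7321 · 0.8165) = 1 / 1.4142 = 0.7071
  r[X,Z] = -0.3333 / (1.7321 · 1) = -0.3333 / 1.7321 = -0.1925
  r[Y,Y] = 1 (diagonal).
  r[Y,Z] = -0.6667 / (0.8165 · 1) = -0.6667 / 0.8165 = -0.8165
  r[Z,Z] = 1 (diagonal).

R is symmetric with unit diagonal. Assembling:

R = [[1, 0.7071, -0.1925],
 [0.7071, 1, -0.8165],
 [-0.1925, -0.8165, 1]]


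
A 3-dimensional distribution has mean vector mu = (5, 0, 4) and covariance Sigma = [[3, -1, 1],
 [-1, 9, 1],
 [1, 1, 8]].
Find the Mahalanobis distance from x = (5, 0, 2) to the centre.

Step 1 — centre the observation: (x - mu) = (0, 0, -2).

Step 2 — invert Sigma (cofactor / det for 3×3, or solve directly):
  Sigma^{-1} = [[0.366, 0.0464, -0.0515],
 [0.0464, 0.1186, -0.0206],
 [-0.0515, -0.0206, 0.134]].

Step 3 — form the quadratic (x - mu)^T · Sigma^{-1} · (x - mu):
  Sigma^{-1} · (x - mu) = (0.1031, 0.0412, -0.268).
  (x - mu)^T · [Sigma^{-1} · (x - mu)] = (0)·(0.1031) + (0)·(0.0412) + (-2)·(-0.268) = 0.5361.

Step 4 — take square root: d = √(0.5361) ≈ 0.7322.

d(x, mu) = √(0.5361) ≈ 0.7322
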